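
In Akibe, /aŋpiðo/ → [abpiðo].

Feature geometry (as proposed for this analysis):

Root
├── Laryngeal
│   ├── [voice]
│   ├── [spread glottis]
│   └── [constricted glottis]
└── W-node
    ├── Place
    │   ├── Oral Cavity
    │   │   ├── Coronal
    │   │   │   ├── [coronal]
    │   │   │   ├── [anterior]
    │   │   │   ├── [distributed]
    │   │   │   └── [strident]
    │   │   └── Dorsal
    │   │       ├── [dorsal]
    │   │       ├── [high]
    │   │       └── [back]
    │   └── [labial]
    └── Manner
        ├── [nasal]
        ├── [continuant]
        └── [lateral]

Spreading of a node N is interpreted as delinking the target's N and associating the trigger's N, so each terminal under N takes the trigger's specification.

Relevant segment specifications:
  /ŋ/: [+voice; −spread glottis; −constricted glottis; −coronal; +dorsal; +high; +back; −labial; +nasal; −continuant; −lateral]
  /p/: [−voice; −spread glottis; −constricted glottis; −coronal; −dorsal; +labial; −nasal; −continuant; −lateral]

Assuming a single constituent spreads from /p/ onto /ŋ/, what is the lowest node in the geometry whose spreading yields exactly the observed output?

W-node

Comparing /ŋ/ with its surface form [b], the features that change are [nasal], [labial], [dorsal], [high], [back].
In this geometry the lowest node dominating all of them is W-node: every daughter of W-node dominates only a proper subset, so no lower node suffices.
If W-node spreads, every terminal under it takes /p/'s value, producing [b] as observed.
Had Root spread, [voice] would have taken /p/'s value; it stays as in /ŋ/, confirming the spreading constituent is exactly W-node.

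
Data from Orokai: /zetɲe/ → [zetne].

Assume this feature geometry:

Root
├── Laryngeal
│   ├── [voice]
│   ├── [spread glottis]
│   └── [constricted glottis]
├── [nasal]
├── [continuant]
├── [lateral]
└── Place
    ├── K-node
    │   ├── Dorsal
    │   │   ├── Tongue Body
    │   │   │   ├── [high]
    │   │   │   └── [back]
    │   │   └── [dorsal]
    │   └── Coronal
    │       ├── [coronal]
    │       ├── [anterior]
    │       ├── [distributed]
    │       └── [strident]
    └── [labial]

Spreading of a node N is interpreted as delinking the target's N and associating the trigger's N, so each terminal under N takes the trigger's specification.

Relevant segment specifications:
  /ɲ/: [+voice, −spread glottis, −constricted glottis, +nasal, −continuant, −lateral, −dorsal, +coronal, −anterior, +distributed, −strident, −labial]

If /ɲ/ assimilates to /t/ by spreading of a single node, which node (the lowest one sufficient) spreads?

/ɲ/ and [n] differ in [anterior], [distributed]; every other specified feature is identical.
In this geometry the lowest node dominating all of them is Coronal: every daughter of Coronal dominates only a proper subset, so no lower node suffices.
Spreading Coronal from /t/ overwrites each of those terminals with /t/'s values, yielding exactly [n].
[nasal], [voice] stay as in /ɲ/ although /t/ differs there, so no node dominating them spread; among the remaining candidates Coronal is the lowest that derives the output.

Coronal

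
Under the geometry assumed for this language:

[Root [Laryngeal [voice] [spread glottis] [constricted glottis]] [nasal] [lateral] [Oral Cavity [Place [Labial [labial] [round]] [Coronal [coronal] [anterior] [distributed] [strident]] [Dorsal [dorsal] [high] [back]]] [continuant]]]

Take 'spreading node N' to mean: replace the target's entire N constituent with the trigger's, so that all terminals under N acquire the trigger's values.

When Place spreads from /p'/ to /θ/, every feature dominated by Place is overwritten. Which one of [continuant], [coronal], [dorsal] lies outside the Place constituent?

[continuant]

Under this geometry, Place contains [labial], [round], [coronal], [anterior], [distributed], [strident], [dorsal], [high], [back].
[dorsal], [coronal] all lie under Place, so they are overwritten when Place spreads.
[continuant] attaches under Oral Cavity, not under Place, so /θ/ retains its own value for [continuant].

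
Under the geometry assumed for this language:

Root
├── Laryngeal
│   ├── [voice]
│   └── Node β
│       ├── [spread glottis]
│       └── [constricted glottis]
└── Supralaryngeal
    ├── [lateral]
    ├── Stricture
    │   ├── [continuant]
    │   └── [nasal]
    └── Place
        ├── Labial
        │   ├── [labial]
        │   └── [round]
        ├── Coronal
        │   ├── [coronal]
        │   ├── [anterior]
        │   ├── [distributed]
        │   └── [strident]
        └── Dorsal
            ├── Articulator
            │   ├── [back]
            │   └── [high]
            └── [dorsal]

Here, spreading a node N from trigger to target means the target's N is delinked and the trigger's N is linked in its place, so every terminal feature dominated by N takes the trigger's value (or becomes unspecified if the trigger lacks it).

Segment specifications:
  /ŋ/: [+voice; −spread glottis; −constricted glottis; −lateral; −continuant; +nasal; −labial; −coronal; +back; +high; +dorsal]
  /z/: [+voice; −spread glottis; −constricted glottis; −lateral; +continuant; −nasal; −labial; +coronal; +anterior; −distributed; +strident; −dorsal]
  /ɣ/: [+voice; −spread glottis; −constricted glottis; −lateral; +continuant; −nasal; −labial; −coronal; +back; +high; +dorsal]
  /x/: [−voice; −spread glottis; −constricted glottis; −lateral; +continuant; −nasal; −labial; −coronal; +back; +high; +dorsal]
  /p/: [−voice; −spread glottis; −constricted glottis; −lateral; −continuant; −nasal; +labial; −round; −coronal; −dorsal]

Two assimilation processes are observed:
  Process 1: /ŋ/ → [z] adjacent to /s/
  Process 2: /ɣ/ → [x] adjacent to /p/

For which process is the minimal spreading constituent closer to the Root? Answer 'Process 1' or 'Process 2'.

Process 1: the features that change are [nasal], [continuant], [coronal], [anterior], [distributed], [strident], [dorsal], [high], [back]; the minimal node is Supralaryngeal (depth 1).
Process 2 alters [voice]; the lowest dominating node is [voice] (depth 2 from Root).
Supralaryngeal (depth 1) sits above [voice] (depth 2), making Process 1 the one with the higher spreading node.

Process 1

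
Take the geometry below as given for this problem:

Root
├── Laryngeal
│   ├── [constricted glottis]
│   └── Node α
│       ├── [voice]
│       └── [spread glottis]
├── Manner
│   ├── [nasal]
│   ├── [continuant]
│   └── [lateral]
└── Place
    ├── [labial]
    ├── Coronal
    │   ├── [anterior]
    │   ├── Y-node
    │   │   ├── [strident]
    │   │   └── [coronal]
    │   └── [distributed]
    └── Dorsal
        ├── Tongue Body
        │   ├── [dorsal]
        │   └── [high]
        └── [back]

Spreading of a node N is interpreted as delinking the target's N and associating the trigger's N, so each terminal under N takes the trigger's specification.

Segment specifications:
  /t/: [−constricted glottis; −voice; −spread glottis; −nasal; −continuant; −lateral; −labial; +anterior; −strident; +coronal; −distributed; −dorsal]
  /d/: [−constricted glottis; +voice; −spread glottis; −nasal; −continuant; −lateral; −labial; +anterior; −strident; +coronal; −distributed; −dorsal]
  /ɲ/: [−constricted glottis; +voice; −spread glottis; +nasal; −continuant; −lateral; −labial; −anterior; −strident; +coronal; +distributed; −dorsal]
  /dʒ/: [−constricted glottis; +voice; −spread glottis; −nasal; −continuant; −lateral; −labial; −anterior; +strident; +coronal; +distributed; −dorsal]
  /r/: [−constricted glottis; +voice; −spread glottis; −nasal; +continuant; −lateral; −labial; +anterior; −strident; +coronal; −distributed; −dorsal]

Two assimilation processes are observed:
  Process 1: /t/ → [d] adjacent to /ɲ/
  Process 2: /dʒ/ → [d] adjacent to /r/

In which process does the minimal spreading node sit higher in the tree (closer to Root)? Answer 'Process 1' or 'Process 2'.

In Process 1, [voice] changes, so the minimal spreading node is [voice] at depth 3.
Process 2: the features that change are [anterior], [distributed], [strident]; the minimal node is Coronal (depth 2).
Coronal is closer to Root than [voice], so Process 2 spreads the higher node.

Process 2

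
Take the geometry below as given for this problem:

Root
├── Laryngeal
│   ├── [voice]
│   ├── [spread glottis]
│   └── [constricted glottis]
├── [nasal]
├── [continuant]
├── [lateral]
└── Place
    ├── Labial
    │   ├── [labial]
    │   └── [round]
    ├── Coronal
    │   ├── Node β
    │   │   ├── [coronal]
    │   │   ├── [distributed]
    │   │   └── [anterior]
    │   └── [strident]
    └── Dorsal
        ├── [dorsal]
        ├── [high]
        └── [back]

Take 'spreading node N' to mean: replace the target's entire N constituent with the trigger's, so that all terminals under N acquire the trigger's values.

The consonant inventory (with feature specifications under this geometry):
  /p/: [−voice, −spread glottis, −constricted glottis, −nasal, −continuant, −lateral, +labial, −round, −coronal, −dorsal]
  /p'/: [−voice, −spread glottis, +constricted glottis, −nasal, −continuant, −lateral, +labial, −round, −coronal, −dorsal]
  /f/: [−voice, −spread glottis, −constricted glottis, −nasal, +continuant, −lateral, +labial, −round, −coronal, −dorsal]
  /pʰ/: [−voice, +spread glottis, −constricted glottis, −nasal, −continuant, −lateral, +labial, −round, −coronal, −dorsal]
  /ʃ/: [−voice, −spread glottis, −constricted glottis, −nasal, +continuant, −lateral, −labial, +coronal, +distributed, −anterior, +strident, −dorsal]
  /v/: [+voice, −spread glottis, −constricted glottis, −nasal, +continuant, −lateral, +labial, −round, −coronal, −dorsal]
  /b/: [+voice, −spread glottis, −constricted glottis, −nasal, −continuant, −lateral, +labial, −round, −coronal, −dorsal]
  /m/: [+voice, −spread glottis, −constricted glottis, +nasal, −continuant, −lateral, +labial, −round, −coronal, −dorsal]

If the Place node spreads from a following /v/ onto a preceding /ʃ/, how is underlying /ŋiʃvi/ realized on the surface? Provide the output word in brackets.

[ŋifvi]

The Place node dominates the terminals [labial], [round], [coronal], [distributed], [anterior], [strident], [dorsal], [high], [back].
After delinking /ʃ/'s Place and linking /v/'s, the affected terminals become [+labial], [−round], [−coronal], [−dorsal]; [voice], [spread glottis], [constricted glottis], … (outside Place) are retained from /ʃ/.
The resulting bundle matches /f/ in the inventory; substituting it for /ʃ/ gives [ŋifvi].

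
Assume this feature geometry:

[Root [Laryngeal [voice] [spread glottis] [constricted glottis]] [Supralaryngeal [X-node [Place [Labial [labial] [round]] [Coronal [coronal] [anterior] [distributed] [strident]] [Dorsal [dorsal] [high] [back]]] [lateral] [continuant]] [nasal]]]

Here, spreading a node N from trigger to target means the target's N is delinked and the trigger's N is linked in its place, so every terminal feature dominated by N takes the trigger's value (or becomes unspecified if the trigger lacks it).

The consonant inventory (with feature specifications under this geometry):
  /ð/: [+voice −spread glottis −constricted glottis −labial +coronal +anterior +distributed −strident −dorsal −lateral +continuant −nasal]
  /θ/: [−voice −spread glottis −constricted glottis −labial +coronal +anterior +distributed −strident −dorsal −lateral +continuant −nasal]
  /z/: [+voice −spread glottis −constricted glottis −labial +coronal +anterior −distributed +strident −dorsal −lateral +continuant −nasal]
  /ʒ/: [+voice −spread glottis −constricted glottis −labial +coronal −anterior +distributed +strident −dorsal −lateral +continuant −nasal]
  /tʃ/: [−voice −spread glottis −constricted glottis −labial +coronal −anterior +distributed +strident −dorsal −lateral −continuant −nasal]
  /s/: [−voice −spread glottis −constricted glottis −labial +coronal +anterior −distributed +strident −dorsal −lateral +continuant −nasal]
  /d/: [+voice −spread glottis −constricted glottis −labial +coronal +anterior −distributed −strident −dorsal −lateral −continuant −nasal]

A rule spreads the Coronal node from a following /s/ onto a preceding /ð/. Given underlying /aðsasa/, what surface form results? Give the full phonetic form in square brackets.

Terminals under Coronal in this geometry: [coronal], [anterior], [distributed], [strident].
After delinking /ð/'s Coronal and linking /s/'s, the affected terminals become [+coronal], [+anterior], [−distributed], [+strident]; [voice], [spread glottis], [constricted glottis], … (outside Coronal) are retained from /ð/.
The resulting bundle matches /z/ in the inventory; substituting it for /ð/ gives [azsasa].

[azsasa]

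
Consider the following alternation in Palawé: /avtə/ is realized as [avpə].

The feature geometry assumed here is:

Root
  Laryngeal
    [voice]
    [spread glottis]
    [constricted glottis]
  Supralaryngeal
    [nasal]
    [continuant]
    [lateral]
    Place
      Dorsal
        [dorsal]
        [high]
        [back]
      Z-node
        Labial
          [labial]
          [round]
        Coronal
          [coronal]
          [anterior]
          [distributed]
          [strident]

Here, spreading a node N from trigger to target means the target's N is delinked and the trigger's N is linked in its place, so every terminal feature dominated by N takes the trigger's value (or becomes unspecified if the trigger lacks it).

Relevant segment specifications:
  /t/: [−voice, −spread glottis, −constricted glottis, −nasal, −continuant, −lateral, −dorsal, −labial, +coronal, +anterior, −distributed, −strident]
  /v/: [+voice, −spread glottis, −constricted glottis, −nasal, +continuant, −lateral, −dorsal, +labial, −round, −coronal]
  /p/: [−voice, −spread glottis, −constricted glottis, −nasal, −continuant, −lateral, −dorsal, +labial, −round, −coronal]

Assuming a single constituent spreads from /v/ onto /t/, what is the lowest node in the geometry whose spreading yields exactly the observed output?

Z-node

The alternation /t/ → [p] changes [labial], [round], [coronal], [anterior], [distributed], [strident] and nothing else.
These terminals are all dominated by Z-node, and no proper subconstituent of Z-node covers them all; Z-node is their lowest common ancestor.
Spreading Z-node from /v/ overwrites each of those terminals with /v/'s values, yielding exactly [p].
Features on which the two segments disagree outside Z-node, such as [voice], [continuant], are unchanged — nothing dominating them spread, and Z-node is the minimal sufficient constituent.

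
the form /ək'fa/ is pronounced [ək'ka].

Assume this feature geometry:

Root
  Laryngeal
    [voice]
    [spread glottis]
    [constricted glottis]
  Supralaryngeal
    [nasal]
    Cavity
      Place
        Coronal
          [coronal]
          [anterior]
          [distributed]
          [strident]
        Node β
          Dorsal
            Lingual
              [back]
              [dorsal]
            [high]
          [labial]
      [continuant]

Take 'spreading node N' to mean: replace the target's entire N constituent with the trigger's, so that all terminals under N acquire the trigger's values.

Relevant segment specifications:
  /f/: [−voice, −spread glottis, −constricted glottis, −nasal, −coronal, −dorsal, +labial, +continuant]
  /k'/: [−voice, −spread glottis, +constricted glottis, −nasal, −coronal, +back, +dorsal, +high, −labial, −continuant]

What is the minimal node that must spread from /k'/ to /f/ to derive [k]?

The alternation /f/ → [k] changes [continuant], [labial], [dorsal], [high], [back] and nothing else.
These terminals are all dominated by Cavity, and no proper subconstituent of Cavity covers them all; Cavity is their lowest common ancestor.
Delinking /f/'s Cavity and associating /k'/'s Cavity gives precisely the feature bundle of [k].
[constricted glottis], a feature on which the two segments disagree outside Cavity, is unchanged — nothing dominating it spread, and Cavity is the minimal sufficient constituent.

Cavity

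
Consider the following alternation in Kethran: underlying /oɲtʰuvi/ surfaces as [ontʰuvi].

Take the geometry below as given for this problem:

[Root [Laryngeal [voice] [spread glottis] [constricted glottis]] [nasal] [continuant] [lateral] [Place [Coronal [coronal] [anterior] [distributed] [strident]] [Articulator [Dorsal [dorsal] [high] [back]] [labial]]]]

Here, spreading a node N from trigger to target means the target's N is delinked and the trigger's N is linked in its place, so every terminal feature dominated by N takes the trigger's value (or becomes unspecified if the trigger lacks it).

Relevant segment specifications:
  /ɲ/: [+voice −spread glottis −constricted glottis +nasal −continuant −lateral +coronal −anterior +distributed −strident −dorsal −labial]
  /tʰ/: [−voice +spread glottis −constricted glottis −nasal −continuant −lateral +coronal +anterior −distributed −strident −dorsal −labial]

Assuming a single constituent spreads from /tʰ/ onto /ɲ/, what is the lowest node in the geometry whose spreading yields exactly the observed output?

Coronal

The alternation /ɲ/ → [n] changes [anterior], [distributed] and nothing else.
The smallest constituent containing every changed terminal is Coronal — each of its daughters lacks at least one of the affected features.
Spreading Coronal from /tʰ/ overwrites each of those terminals with /tʰ/'s values, yielding exactly [n].
Features on which the two segments disagree outside Coronal, such as [spread glottis], [voice], are unchanged — nothing dominating them spread, and Coronal is the minimal sufficient constituent.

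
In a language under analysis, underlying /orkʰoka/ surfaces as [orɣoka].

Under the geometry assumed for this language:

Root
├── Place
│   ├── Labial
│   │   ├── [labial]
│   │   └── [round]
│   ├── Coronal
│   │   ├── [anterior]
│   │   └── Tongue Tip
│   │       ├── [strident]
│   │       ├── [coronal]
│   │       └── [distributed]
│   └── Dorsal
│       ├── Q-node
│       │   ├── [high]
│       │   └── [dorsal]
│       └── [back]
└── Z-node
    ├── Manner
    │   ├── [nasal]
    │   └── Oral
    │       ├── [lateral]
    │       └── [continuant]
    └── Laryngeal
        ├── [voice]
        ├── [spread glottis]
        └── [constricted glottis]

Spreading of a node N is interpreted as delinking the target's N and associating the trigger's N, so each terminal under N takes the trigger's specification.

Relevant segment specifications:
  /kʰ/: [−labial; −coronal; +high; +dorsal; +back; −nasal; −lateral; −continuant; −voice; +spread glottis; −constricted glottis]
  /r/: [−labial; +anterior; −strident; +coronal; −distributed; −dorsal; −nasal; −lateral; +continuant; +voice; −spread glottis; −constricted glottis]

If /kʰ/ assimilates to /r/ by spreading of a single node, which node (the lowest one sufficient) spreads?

Z-node

Feature comparison: [voice], [spread glottis], [continuant] differ between /kʰ/ and [ɣ]; the remaining terminals match.
The smallest constituent containing every changed terminal is Z-node — each of its daughters lacks at least one of the affected features.
Delinking /kʰ/'s Z-node and associating /r/'s Z-node gives precisely the feature bundle of [ɣ].
Had Root spread, [coronal], [dorsal] would have taken /r/'s values; they stay as in /kʰ/, confirming the spreading constituent is exactly Z-node.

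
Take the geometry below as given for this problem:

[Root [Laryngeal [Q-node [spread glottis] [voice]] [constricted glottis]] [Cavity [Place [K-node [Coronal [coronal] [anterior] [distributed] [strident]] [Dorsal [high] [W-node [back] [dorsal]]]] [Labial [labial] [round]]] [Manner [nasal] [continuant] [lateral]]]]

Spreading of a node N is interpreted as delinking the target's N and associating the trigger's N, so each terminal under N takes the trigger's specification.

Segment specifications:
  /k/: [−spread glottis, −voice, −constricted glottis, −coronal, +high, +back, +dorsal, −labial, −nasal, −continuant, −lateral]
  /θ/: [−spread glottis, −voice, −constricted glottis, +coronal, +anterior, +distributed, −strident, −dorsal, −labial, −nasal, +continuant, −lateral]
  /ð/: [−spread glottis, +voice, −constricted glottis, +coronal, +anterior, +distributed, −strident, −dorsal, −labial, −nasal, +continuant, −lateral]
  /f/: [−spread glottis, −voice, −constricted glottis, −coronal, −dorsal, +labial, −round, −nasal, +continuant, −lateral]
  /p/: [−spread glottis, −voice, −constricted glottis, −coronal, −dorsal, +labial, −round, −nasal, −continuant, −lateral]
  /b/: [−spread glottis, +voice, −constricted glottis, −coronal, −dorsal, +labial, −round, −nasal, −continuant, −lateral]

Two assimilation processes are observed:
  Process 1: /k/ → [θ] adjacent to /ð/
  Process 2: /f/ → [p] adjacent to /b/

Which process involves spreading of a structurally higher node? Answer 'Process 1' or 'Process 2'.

Process 1 alters [continuant], [coronal], [anterior], [distributed], [strident], [dorsal], [high], [back]; the lowest common ancestor is Cavity (depth 1 from Root).
In Process 2, [continuant] changes, so the minimal spreading node is [continuant] at depth 3.
Cavity is closer to Root than [continuant], so Process 1 spreads the higher node.

Process 1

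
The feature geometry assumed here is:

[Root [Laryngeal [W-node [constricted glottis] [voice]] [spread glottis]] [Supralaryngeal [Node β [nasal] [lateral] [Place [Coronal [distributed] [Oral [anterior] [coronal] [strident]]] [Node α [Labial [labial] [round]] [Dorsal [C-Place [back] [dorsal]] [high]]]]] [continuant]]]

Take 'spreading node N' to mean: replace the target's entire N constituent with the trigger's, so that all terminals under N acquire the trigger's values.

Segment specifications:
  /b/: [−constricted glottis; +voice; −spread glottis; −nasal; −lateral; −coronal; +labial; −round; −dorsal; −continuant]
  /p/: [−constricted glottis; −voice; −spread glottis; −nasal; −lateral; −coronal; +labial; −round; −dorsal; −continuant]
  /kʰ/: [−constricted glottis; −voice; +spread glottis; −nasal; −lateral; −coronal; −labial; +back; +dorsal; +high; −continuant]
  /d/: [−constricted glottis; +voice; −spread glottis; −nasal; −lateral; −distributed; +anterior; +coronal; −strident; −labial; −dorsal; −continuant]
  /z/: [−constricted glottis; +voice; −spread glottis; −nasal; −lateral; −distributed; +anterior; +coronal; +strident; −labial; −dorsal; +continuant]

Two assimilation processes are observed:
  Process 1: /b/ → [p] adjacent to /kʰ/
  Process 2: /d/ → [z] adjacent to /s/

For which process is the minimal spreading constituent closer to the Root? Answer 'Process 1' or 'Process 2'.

Process 2

Process 1 alters [voice]; the lowest dominating node is [voice] (depth 3 from Root).
Process 2: the features that change are [continuant], [strident]; the minimal node is Supralaryngeal (depth 1).
Supralaryngeal is closer to Root than [voice], so Process 2 spreads the higher node.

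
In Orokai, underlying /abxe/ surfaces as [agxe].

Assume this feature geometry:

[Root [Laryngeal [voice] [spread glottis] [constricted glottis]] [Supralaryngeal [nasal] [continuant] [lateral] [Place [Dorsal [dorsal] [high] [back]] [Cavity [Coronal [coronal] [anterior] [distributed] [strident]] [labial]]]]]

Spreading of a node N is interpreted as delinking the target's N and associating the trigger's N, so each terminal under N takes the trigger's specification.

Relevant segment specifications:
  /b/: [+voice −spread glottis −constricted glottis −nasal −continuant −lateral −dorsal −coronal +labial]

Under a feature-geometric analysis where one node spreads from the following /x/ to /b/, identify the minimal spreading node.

Place

Comparing /b/ with its surface form [g], the features that change are [labial], [dorsal], [high], [back].
The smallest constituent containing every changed terminal is Place — each of its daughters lacks at least one of the affected features.
Spreading Place from /x/ overwrites each of those terminals with /x/'s values, yielding exactly [g].
[continuant] — on which /x/ differs from /b/ — is unchanged, so neither Supralaryngeal nor anything higher can have spread; the constituent is no larger than Place.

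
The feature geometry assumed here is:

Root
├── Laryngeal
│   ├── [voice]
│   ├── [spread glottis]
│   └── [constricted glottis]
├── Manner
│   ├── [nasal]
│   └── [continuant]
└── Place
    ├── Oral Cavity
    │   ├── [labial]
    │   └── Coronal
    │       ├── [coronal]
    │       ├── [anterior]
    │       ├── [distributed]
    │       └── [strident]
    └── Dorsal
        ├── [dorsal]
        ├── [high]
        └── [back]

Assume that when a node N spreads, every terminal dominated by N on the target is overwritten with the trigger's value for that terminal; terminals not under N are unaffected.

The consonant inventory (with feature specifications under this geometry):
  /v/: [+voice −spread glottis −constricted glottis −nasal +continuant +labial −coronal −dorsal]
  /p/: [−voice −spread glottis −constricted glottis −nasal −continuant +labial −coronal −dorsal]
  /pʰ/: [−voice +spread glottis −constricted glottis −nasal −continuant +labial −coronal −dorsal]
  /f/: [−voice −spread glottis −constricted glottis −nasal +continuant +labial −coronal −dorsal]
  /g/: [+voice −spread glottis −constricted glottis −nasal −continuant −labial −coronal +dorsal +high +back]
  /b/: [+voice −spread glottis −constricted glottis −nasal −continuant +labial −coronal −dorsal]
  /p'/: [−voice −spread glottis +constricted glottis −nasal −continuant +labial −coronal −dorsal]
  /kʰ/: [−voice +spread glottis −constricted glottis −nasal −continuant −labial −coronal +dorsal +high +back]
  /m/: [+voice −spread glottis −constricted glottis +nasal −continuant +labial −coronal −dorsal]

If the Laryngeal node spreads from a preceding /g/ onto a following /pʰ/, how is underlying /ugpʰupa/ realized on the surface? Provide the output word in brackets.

Terminals under Laryngeal in this geometry: [voice], [spread glottis], [constricted glottis].
The target acquires /g/'s values for everything under Laryngeal — [+voice], [−spread glottis], [−constricted glottis] — while keeping its own [nasal], [continuant], [labial], ….
Among the inventory, only /b/ has exactly this specification, giving the surface form [ugbupa].

[ugbupa]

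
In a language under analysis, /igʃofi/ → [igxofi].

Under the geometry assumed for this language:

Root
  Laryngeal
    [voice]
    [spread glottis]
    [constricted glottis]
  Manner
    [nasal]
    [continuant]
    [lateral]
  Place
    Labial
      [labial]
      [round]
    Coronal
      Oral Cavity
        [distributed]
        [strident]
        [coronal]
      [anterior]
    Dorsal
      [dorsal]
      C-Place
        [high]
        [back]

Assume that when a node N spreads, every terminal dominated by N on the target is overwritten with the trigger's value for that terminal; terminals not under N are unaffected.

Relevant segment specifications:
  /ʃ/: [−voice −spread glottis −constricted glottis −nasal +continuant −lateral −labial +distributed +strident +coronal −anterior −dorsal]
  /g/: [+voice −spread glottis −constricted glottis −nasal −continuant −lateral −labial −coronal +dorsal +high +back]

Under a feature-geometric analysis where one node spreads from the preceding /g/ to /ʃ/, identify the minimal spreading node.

Place

The alternation /ʃ/ → [x] changes [coronal], [anterior], [distributed], [strident], [dorsal], [high], [back] and nothing else.
The smallest constituent containing every changed terminal is Place — each of its daughters lacks at least one of the affected features.
Delinking /ʃ/'s Place and associating /g/'s Place gives precisely the feature bundle of [x].
Had Root spread, [continuant], [voice] would have taken /g/'s values; they stay as in /ʃ/, confirming the spreading constituent is exactly Place.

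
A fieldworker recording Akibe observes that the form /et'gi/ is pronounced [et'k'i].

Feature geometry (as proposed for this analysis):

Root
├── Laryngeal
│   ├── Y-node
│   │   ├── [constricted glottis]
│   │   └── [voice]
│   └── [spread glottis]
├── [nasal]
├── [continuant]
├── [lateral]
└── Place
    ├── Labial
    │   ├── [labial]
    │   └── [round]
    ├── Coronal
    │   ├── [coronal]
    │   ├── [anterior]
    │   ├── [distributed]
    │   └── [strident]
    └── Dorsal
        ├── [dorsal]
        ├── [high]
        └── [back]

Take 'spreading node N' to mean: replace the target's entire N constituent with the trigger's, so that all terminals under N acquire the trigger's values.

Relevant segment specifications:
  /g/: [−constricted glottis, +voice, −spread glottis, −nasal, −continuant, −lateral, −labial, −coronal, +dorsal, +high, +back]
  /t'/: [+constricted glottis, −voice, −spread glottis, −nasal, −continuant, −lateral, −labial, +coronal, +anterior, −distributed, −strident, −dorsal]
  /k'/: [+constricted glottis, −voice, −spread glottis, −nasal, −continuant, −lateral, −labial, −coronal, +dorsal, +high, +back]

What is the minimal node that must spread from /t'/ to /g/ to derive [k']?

Y-node

/g/ and [k'] differ in [voice], [constricted glottis]; every other specified feature is identical.
In this geometry the lowest node dominating all of them is Y-node: every daughter of Y-node dominates only a proper subset, so no lower node suffices.
If Y-node spreads, every terminal under it takes /t'/'s value, producing [k'] as observed.
Features on which the two segments disagree outside Y-node, such as [coronal], [dorsal], are unchanged — nothing dominating them spread, and Y-node is the minimal sufficient constituent.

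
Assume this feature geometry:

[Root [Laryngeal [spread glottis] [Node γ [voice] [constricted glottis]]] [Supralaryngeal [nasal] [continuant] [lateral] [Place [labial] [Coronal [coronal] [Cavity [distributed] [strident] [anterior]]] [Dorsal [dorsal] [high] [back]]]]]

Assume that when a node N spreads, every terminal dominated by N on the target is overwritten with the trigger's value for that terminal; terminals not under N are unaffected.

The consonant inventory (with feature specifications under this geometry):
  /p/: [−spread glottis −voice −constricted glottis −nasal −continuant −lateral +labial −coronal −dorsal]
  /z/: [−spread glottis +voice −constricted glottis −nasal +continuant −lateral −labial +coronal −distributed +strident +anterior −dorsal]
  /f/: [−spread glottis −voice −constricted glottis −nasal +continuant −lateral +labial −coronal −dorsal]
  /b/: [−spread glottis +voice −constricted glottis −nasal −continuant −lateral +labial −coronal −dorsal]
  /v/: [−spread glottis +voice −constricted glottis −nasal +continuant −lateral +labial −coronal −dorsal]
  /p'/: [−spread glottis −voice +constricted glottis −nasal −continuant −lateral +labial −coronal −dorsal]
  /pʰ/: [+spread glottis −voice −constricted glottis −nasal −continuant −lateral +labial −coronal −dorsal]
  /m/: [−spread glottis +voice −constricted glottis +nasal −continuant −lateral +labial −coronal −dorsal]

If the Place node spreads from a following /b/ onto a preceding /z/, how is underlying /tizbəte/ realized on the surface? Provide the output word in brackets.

The Place node dominates the terminals [labial], [coronal], [distributed], [strident], [anterior], [dorsal], [high], [back].
After delinking /z/'s Place and linking /b/'s, the affected terminals become [+labial], [−coronal], [−dorsal]; [spread glottis], [voice], [constricted glottis], … (outside Place) are retained from /z/.
The resulting bundle matches /v/ in the inventory; substituting it for /z/ gives [tivbəte].

[tivbəte]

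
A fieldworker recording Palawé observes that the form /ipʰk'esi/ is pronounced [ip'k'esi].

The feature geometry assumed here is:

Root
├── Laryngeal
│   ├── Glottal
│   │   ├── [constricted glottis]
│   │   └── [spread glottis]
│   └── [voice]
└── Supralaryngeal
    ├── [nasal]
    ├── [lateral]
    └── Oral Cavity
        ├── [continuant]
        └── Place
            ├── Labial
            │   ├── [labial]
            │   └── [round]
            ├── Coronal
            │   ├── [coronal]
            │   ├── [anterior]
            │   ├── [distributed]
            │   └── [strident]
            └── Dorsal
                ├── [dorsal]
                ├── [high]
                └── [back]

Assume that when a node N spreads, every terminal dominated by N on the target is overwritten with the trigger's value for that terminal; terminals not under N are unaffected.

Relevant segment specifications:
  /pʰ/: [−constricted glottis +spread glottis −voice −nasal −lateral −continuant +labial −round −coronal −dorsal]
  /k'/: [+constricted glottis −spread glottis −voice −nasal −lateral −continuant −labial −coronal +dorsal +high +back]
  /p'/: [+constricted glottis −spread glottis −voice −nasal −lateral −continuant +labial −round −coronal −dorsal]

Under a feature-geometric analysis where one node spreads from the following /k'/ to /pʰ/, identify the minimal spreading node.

The alternation /pʰ/ → [p'] changes [spread glottis], [constricted glottis] and nothing else.
In this geometry the lowest node dominating all of them is Glottal: every daughter of Glottal dominates only a proper subset, so no lower node suffices.
Spreading Glottal from /k'/ overwrites each of those terminals with /k'/'s values, yielding exactly [p'].
Features on which the two segments disagree outside Glottal, such as [dorsal], [labial], are unchanged — nothing dominating them spread, and Glottal is the minimal sufficient constituent.

Glottal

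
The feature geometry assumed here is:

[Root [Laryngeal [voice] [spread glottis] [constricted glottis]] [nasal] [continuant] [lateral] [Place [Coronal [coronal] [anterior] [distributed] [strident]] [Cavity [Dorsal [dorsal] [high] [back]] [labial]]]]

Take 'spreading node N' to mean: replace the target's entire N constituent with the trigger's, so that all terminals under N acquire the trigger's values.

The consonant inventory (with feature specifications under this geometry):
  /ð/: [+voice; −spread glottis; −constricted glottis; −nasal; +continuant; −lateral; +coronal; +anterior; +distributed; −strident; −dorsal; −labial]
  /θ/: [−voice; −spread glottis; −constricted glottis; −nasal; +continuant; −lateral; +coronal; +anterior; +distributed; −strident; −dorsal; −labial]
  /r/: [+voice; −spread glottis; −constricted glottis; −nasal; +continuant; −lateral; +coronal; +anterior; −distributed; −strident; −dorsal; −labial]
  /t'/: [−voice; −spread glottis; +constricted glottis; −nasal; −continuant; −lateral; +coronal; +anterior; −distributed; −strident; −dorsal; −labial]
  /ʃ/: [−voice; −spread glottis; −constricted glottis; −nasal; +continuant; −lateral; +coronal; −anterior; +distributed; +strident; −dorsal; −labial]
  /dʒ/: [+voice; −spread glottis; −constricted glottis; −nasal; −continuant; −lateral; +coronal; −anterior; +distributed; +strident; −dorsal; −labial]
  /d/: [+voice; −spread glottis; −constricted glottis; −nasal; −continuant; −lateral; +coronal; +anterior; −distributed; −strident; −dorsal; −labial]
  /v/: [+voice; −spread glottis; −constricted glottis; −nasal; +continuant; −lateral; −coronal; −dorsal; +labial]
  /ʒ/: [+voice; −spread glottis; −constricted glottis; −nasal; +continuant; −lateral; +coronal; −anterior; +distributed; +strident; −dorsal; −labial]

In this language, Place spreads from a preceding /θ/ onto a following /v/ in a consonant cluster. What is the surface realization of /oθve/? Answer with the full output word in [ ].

[oθðe]

Place immediately or transitively dominates [coronal], [anterior], [distributed], [strident], [dorsal], [high], [back], [labial].
After delinking /v/'s Place and linking /θ/'s, the affected terminals become [+coronal], [+anterior], [+distributed], [−strident], [−dorsal], [−labial]; [voice], [spread glottis], [constricted glottis], … (outside Place) are retained from /v/.
The resulting bundle matches /ð/ in the inventory; substituting it for /v/ gives [oθðe].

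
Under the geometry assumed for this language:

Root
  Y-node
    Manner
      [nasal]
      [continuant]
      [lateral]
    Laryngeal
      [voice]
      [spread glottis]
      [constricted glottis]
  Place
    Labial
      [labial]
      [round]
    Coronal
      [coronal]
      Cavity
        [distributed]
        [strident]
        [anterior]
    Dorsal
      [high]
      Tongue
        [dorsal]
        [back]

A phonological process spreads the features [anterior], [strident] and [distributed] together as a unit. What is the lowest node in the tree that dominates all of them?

Cavity

[anterior] is immediately dominated by Cavity.
[strident] is immediately dominated by Cavity.
[distributed] is immediately dominated by Cavity.
The listed terminals split across distinct daughters of Cavity, so Cavity itself is the smallest node containing them all.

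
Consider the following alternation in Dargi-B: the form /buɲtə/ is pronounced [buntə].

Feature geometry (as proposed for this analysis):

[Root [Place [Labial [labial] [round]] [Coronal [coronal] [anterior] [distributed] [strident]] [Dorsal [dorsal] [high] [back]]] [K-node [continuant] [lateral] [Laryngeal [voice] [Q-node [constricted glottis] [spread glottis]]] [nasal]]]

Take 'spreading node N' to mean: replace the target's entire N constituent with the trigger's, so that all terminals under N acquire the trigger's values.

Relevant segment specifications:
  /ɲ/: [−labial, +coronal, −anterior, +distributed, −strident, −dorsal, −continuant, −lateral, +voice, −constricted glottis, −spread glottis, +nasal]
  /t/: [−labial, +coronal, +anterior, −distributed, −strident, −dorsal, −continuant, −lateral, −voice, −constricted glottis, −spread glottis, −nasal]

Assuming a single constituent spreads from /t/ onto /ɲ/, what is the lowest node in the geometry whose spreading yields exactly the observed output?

The alternation /ɲ/ → [n] changes [anterior], [distributed] and nothing else.
The smallest constituent containing every changed terminal is Coronal — each of its daughters lacks at least one of the affected features.
If Coronal spreads, every terminal under it takes /t/'s value, producing [n] as observed.
Features on which the two segments disagree outside Coronal, such as [voice], [nasal], are unchanged — nothing dominating them spread, and Coronal is the minimal sufficient constituent.

Coronal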